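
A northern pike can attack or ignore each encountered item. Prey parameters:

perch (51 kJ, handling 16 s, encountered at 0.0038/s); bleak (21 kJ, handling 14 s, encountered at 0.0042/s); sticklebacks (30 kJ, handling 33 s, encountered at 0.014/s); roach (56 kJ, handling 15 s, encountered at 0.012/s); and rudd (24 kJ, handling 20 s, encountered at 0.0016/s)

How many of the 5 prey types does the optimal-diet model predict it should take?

5

Profitabilities (E/h, kJ/s): roach 3.73, perch 3.19, bleak 1.5, rudd 1.2, sticklebacks 0.909. Add prey in this order while the next type's profitability exceeds the intake rate on those already taken.
Rate on top 1: 0.5695. perch: 3.19 > 0.5695 → include.
Rate on top 2: 0.6978. bleak: 1.5 > 0.6978 → include.
Rate on top 3: 0.7341. rudd: 1.2 > 0.7341 → include.
Rate on top 4: 0.7453. sticklebacks: 0.909 > 0.7453 → include.
Optimal diet: roach, perch, bleak, rudd, sticklebacks — 5 of 5 types.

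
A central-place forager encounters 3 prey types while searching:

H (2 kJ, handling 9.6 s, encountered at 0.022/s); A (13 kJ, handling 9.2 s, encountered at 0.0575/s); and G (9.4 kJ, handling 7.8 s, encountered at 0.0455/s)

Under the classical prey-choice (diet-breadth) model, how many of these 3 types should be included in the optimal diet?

E/h in descending order: A 1.41, G 1.21, H 0.208 kJ/s. The optimal diet is the largest prefix of this list for which every included type satisfies E_i/h_i > R on the types above it.
Rate on top 1: 0.4889. G: 1.21 > 0.4889 → include.
Rate on top 2: 0.6238. H: 0.208 < 0.6238 → exclude; stop.
Optimal diet: A, G — 2 of 3 types.

2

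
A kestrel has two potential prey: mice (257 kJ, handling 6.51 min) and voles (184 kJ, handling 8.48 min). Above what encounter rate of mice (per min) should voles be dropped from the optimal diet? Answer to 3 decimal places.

0.187 per min

The zero-one rule: include voles iff E₂/h₂ > λE₁/(1+λh₁). Equality gives the switch point.
λE₁h₂ = E₂ + λE₂h₁ ⇒ λ = E₂/(E₁h₂ − E₂h₁) = 184/(2179 − 1198) = 0.1875 per min.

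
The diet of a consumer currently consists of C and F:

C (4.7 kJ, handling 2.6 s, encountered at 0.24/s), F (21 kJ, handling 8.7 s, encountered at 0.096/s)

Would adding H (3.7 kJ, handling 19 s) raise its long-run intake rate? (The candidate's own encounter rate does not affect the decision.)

Intake rate on the current diet: R = (0.24×4.7 + 0.096×21) / (1 + 0.24×2.6 + 0.096×8.7) = 3.144/2.459 = 1.278 kJ/s.
Profitability of H: 3.7/19 = 0.1947 kJ/s.
0.1947 < 1.278, so adding H would lower the average — exclude it.

No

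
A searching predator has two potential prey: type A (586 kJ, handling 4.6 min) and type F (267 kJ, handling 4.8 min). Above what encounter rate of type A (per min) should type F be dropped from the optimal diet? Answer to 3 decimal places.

0.168 per min

The zero-one rule: include type F iff E₂/h₂ > λE₁/(1+λh₁). Equality gives the switch point.
λE₁h₂ = E₂ + λE₂h₁ ⇒ λ = E₂/(E₁h₂ − E₂h₁) = 267/(2813 − 1228) = 0.1685 per min.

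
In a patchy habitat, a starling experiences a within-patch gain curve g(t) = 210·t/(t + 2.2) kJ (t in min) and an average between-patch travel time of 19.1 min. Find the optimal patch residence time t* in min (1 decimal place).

6.5 min

By the marginal value theorem, leave when the instantaneous gain rate g'(t) equals the habitat-wide average g(t)/(T + t).
g'(t) = 210·2.2/(t + 2.2)². Setting 210·2.2/(t+2.2)² = 210t/[(t+2.2)(19.1+t)] gives 2.2(19.1+t) = t(t+2.2), so t² = 2.2×19.1 = 42.02.
t* = √42.02 = 6.482 min.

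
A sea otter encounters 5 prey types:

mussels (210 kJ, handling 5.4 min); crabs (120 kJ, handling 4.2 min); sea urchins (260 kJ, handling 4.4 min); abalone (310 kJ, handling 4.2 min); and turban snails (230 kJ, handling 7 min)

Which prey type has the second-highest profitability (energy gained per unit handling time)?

sea urchins

Profitability E/h (kJ/min): mussels = 210/5.4 = 38.9, crabs = 120/4.2 = 28.6, sea urchins = 260/4.4 = 59.1, abalone = 310/4.2 = 73.8, turban snails = 230/7 = 32.9.
Ranked: abalone > sea urchins > mussels > turban snails > crabs.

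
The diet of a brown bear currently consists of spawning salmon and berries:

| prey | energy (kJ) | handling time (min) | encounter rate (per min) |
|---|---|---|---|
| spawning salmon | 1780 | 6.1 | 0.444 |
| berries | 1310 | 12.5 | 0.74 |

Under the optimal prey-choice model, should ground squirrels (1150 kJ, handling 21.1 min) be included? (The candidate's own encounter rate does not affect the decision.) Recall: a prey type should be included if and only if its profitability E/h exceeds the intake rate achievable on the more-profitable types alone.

No

Current rate: (0.444×1780 + 0.74×1310)/(1 + 0.444×6.1 + 0.74×12.5) = 135.8 kJ/min.
ground squirrels: E/h = 1150/21.1 = 54.5 kJ/min.
Since 54.5 < R, time spent handling ground squirrels is better spent searching.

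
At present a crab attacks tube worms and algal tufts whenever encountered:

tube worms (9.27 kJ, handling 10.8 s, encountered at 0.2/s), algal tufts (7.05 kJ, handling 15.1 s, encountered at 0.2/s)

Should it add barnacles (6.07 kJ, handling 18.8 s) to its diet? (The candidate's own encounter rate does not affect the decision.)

No

Intake rate on the current diet: R = (0.2×9.27 + 0.2×7.05) / (1 + 0.2×10.8 + 0.2×15.1) = 3.264/6.18 = 0.5282 kJ/s.
Profitability of barnacles: 6.07/18.8 = 0.3229 kJ/s.
0.3229 < 0.5282, so adding barnacles would lower the average — exclude it.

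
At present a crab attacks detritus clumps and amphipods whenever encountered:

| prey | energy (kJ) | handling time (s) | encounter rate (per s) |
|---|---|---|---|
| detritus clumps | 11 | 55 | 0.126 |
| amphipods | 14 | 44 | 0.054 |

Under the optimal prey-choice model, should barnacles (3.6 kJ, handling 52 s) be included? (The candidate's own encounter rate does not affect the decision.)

No

On detritus clumps and amphipods alone, R = ΣλE/(1+Σλh) = 2.142/10.31 = 0.2078 kJ/s.
barnacles: E/h = 3.6/52 = 0.06923 kJ/s.
Since 0.06923 < R, time spent handling barnacles is better spent searching.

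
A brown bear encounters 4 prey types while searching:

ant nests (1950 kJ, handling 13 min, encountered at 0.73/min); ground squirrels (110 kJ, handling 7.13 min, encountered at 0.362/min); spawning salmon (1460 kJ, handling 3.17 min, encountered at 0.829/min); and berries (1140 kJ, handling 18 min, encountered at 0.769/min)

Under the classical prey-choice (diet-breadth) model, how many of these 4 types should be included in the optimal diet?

1

E/h in descending order: spawning salmon 461, ant nests 150, berries 63.3, ground squirrels 15.4 kJ/min. The optimal diet is the largest prefix of this list for which every included type satisfies E_i/h_i > R on the types above it.
Rate on top 1: 333.6. ant nests: 150 < 333.6 → exclude; stop.
Optimal diet: spawning salmon — 1 of 4 types.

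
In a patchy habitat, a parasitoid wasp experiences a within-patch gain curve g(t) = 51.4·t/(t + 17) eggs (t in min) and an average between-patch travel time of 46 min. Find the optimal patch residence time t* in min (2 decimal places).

Optimal t* satisfies g'(t*) = g(t*)/(T + t*).
g'(t) = 51.4·17/(t + 17)². Setting 51.4·17/(t+17)² = 51.4t/[(t+17)(46+t)] gives 17(46+t) = t(t+17), so t² = 17×46 = 782.
t* = √782 = 27.96 min.

27.96 min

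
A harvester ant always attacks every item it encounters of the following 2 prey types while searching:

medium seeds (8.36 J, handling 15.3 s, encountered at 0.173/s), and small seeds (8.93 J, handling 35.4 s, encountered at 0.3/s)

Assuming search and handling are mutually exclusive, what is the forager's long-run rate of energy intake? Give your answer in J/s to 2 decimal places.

Energy encountered per unit search time: 0.173×8.36 + 0.3×8.93 = 4.125 J/s.
Handling time per unit search time: 0.173×15.3 + 0.3×35.4 = 13.27.
Rate = 4.125/(1 + 13.27) = 0.2892 J/s.

0.29 J/s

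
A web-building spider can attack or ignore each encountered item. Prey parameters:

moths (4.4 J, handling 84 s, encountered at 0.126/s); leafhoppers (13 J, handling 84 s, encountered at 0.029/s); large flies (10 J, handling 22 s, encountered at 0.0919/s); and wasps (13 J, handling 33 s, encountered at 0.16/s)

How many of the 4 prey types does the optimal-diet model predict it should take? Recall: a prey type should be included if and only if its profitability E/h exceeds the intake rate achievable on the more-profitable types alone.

2

Profitabilities (E/h, J/s): large flies 0.455, wasps 0.394, leafhoppers 0.155, moths 0.0524. Add prey in this order while the next type's profitability exceeds the intake rate on those already taken.
Rate on top 1: 0.3041. wasps: 0.394 > 0.3041 → include.
Rate on top 2: 0.3612. leafhoppers: 0.155 < 0.3612 → exclude; stop.
Optimal diet: large flies, wasps — 2 of 4 types.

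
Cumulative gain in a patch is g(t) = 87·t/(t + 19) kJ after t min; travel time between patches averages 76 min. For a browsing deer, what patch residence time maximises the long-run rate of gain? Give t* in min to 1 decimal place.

Maximise g(t)/(T+t): set derivative to zero → g'(t)(T+t) = g(t).
g'(t) = 87·19/(t + 19)². Setting 87·19/(t+19)² = 87t/[(t+19)(76+t)] gives 19(76+t) = t(t+19), so t² = 19×76 = 1444.
t* = √1444 = 38 min.

38.0 min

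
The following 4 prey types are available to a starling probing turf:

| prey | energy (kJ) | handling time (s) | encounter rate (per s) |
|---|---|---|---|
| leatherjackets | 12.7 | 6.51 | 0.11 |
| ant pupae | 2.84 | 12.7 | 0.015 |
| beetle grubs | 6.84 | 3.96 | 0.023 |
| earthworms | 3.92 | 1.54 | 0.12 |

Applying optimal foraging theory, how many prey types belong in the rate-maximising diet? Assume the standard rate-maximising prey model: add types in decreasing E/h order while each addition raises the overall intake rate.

E/h in descending order: earthworms 2.55, leatherjackets 1.95, beetle grubs 1.73, ant pupae 0.224 kJ/s. The optimal diet is the largest prefix of this list for which every included type satisfies E_i/h_i > R on the types above it.
Rate on top 1: 0.397. leatherjackets: 1.95 > 0.397 → include.
Rate on top 2: 0.9824. beetle grubs: 1.73 > 0.9824 → include.
Rate on top 3: 1.016. ant pupae: 0.224 < 1.016 → exclude; stop.
Optimal diet: earthworms, leatherjackets, beetle grubs — 3 of 4 types.

3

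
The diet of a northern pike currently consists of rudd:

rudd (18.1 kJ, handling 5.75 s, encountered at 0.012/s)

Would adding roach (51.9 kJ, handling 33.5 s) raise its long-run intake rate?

Intake rate on the current diet: R = (0.012×18.1) / (1 + 0.012×5.75) = 0.2172/1.069 = 0.2032 kJ/s.
roach: E/h = 51.9/33.5 = 1.549 kJ/s.
Since 1.549 > R, including roach increases the long-run rate.

Yes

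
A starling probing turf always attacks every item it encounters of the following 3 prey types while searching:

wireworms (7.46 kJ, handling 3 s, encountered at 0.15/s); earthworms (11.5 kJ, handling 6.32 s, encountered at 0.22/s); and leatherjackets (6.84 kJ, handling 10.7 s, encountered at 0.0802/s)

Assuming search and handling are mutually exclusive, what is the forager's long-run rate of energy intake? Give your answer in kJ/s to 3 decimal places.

R = Σλ_iE_i / (1 + Σλ_ih_i)
Numerator: 0.15×7.46 + 0.22×11.5 + 0.0802×6.84 = 4.198
Denominator: 1 + 0.15×3 + 0.22×6.32 + 0.0802×10.7 = 3.699
R = 4.198/3.699 = 1.135 kJ/s

1.135 kJ/s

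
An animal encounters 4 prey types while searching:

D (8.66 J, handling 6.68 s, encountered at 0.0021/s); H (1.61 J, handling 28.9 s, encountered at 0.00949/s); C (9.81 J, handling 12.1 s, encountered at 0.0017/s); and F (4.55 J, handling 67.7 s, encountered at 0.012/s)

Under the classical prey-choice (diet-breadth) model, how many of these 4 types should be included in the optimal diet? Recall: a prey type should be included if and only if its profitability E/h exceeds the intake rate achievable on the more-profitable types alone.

Rank by E/h (J/s): D 1.3, C 0.811, F 0.0672, H 0.0557. Include each in turn until the next type's E/h falls below the running intake rate.
Rate on top 1: 0.01793. C: 0.811 > 0.01793 → include.
Rate on top 2: 0.0337. F: 0.0672 > 0.0337 → include.
Rate on top 3: 0.04844. H: 0.0557 > 0.04844 → include.
Optimal diet: D, C, F, H — 4 of 4 types.

4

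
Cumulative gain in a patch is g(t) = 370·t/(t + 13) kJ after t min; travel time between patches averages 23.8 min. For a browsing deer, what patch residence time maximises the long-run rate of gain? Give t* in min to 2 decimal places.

By the marginal value theorem, leave when the instantaneous gain rate g'(t) equals the habitat-wide average g(t)/(T + t).
g'(t) = 370·13/(t + 13)². Setting 370·13/(t+13)² = 370t/[(t+13)(23.8+t)] gives 13(23.8+t) = t(t+13), so t² = 13×23.8 = 309.4.
t* = √309.4 = 17.59 min.

17.59 min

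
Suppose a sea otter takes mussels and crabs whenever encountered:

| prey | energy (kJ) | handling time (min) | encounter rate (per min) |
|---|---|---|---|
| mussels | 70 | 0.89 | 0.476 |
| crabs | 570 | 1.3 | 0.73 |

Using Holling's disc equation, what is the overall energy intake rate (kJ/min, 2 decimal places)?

189.42 kJ/min

R = (0.476×70 + 0.73×570) / (1 + 0.476×0.89 + 0.73×1.3) = 449.4/2.373 = 189.4 kJ/min.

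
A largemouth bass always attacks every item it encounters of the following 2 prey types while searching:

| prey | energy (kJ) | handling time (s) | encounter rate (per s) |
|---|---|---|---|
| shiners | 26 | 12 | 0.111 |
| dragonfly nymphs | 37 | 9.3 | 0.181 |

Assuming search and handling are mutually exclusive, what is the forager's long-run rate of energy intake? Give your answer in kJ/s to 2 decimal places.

R = (0.111×26 + 0.181×37) / (1 + 0.111×12 + 0.181×9.3) = 9.583/4.015 = 2.387 kJ/s.

2.39 kJ/s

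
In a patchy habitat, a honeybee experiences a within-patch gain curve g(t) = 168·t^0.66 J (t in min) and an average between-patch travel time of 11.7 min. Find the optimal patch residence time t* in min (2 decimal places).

By the marginal value theorem, leave when the instantaneous gain rate g'(t) equals the habitat-wide average g(t)/(T + t).
g'(t) = 0.66·168·t^-0.34. Setting 0.66·168·t^-0.34 = 168·t^0.66/(11.7+t) gives 0.66(11.7+t) = t, so 0.34·t = 0.66×11.7.
t* = 0.66×11.7/0.34 = 22.71 min.

22.71 min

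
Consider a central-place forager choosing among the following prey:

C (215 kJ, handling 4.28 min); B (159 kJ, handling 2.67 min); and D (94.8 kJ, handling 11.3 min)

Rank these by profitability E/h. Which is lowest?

In descending order of E/h:
B: 159/2.67 = 59.6 kJ/min
C: 215/4.28 = 50.2 kJ/min
D: 94.8/11.3 = 8.39 kJ/min

D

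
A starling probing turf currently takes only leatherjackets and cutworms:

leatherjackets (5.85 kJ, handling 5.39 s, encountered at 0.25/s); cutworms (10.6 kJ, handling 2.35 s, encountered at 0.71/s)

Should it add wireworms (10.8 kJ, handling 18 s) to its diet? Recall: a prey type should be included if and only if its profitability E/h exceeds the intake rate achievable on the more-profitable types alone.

No

Intake rate on the current diet: R = (0.25×5.85 + 0.71×10.6) / (1 + 0.25×5.39 + 0.71×2.35) = 8.989/4.016 = 2.238 kJ/s.
Profitability of wireworms: 10.8/18 = 0.6 kJ/s.
0.6 < 2.238, so adding wireworms would lower the average — exclude it.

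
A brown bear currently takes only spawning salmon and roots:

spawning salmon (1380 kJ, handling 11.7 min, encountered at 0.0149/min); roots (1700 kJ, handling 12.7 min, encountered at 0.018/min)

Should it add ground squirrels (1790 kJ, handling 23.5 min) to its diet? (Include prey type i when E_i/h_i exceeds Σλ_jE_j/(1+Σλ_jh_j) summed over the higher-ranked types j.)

Yes

On spawning salmon and roots alone, R = ΣλE/(1+Σλh) = 51.16/1.403 = 36.47 kJ/min.
Profitability of ground squirrels: 1790/23.5 = 76.17 kJ/min.
Since 76.17 > R, including ground squirrels increases the long-run rate.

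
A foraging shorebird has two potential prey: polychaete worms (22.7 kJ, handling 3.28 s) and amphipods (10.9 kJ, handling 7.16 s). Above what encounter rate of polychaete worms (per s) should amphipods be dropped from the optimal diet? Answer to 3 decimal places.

0.086 per s

At the threshold, the rate on polychaete worms alone equals the profitability of amphipods: λ·22.7/(1 + λ·3.28) = 10.9/7.16 = 1.522.
Rearranging, λ(22.7 − 1.522×3.28) = 1.522, so λ = 1.522/17.71 = 0.08598 per s.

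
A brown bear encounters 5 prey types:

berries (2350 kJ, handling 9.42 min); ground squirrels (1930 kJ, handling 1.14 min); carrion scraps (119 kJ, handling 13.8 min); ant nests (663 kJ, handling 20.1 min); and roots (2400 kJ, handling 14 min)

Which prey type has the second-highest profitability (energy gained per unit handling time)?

In descending order of E/h:
ground squirrels: 1930/1.14 = 1.69e+03 kJ/min
berries: 2350/9.42 = 249 kJ/min
roots: 2400/14 = 171 kJ/min
ant nests: 663/20.1 = 33 kJ/min
carrion scraps: 119/13.8 = 8.62 kJ/min

berries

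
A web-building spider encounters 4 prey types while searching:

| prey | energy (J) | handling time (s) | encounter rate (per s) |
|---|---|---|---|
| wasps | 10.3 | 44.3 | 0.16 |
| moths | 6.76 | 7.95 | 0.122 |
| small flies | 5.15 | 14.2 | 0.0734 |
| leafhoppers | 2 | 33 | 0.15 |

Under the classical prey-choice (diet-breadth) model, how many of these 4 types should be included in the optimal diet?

Profitabilities (E/h, J/s): moths 0.85, small flies 0.363, wasps 0.233, leafhoppers 0.0606. Add prey in this order while the next type's profitability exceeds the intake rate on those already taken.
Rate on top 1: 0.4187. small flies: 0.363 < 0.4187 → exclude; stop.
Optimal diet: moths — 1 of 4 types.

1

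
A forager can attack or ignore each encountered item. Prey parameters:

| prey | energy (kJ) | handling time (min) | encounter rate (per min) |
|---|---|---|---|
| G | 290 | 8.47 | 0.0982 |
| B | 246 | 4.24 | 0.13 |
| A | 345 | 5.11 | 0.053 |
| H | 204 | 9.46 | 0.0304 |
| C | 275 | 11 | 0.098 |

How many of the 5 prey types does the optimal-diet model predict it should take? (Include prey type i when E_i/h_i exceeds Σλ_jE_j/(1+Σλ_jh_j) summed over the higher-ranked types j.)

E/h in descending order: A 67.5, B 58, G 34.2, C 25, H 21.6 kJ/min. The optimal diet is the largest prefix of this list for which every included type satisfies E_i/h_i > R on the types above it.
Rate on top 1: 14.39. B: 58 > 14.39 → include.
Rate on top 2: 27.59. G: 34.2 > 27.59 → include.
Rate on top 3: 29.67. C: 25 < 29.67 → exclude; stop.
Optimal diet: A, B, G — 3 of 5 types.

3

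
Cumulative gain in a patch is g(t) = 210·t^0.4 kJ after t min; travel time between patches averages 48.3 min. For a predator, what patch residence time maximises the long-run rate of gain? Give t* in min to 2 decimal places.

32.20 min

By the marginal value theorem, leave when the instantaneous gain rate g'(t) equals the habitat-wide average g(t)/(T + t).
g'(t) = 0.4·210·t^-0.6. Setting 0.4·210·t^-0.6 = 210·t^0.4/(48.3+t) gives 0.4(48.3+t) = t, so 0.60·t = 0.4×48.3.
t* = 0.4×48.3/0.60 = 32.2 min.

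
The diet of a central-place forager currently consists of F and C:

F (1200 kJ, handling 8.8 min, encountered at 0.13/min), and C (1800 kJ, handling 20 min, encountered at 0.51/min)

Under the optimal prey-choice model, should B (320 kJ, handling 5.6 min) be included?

On F and C alone, R = ΣλE/(1+Σλh) = 1074/12.34 = 87.01 kJ/min.
Profitability of B: 320/5.6 = 57.14 kJ/min.
Since 57.14 < R, time spent handling B is better spent searching.

No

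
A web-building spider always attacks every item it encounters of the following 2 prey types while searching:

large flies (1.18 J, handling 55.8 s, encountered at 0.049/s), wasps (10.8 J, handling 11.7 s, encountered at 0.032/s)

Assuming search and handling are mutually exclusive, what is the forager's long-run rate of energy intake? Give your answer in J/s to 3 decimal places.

R = Σλ_iE_i / (1 + Σλ_ih_i)
Numerator: 0.049×1.18 + 0.032×10.8 = 0.4034
Denominator: 1 + 0.049×55.8 + 0.032×11.7 = 4.109
R = 0.4034/4.109 = 0.09819 J/s

0.098 J/s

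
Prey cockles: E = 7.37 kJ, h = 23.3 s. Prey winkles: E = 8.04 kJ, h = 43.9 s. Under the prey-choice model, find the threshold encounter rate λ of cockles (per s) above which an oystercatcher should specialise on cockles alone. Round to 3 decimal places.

At the threshold, the rate on cockles alone equals the profitability of winkles: λ·7.37/(1 + λ·23.3) = 8.04/43.9 = 0.1831.
Rearranging, λ(7.37 − 0.1831×23.3) = 0.1831, so λ = 0.1831/3.103 = 0.05903 per s.

0.059 per s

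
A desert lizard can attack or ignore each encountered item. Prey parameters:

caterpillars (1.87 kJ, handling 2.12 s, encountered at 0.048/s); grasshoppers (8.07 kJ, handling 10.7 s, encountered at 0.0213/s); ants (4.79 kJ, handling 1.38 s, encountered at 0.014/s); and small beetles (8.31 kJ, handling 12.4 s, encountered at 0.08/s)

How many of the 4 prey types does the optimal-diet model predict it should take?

4

E/h in descending order: ants 3.47, caterpillars 0.882, grasshoppers 0.754, small beetles 0.67 kJ/s. The optimal diet is the largest prefix of this list for which every included type satisfies E_i/h_i > R on the types above it.
Rate on top 1: 0.06579. caterpillars: 0.882 > 0.06579 → include.
Rate on top 2: 0.1399. grasshoppers: 0.754 > 0.1399 → include.
Rate on top 3: 0.2437. small beetles: 0.67 > 0.2437 → include.
Optimal diet: ants, caterpillars, grasshoppers, small beetles — 4 of 4 types.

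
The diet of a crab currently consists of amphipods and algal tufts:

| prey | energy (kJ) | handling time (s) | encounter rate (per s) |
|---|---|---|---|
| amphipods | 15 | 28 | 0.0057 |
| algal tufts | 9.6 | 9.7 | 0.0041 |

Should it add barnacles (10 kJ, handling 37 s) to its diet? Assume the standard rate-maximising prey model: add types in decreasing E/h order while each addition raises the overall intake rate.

Intake rate on the current diet: R = (0.0057×15 + 0.0041×9.6) / (1 + 0.0057×28 + 0.0041×9.7) = 0.1249/1.199 = 0.1041 kJ/s.
Profitability of barnacles: 10/37 = 0.2703 kJ/s.
Since 0.2703 > R, including barnacles increases the long-run rate.

Yes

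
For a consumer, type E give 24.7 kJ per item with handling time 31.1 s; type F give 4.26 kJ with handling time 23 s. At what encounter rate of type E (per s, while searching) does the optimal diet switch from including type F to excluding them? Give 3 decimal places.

0.010 per s

Drop type F once their profitability E₂/h₂ falls below the rate achievable on type E alone: E₂/h₂ = λE₁/(1 + λh₁).
Solve for λ: λE₁h₂ = E₂(1 + λh₁) → λ(E₁h₂ − E₂h₁) = E₂ → λ = E₂/(E₁h₂ − E₂h₁).
λ = 4.26/(24.7×23 − 4.26×31.1) = 4.26/435.6 = 0.009779 per s.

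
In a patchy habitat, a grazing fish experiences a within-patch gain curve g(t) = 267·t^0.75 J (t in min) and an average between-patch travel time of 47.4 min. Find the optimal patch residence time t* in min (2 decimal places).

Optimal t* satisfies g'(t*) = g(t*)/(T + t*).
g'(t) = 0.75·267·t^-0.25. Setting 0.75·267·t^-0.25 = 267·t^0.75/(47.4+t) gives 0.75(47.4+t) = t, so 0.25·t = 0.75×47.4.
t* = 0.75×47.4/0.25 = 142.2 min.

142.20 min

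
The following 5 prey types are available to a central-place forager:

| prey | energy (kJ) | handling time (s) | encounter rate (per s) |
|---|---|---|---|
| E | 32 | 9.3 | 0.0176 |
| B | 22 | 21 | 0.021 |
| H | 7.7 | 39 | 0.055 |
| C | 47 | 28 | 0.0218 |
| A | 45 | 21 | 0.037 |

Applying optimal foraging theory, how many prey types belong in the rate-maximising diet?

3

Profitabilities (E/h, kJ/s): E 3.44, A 2.14, C 1.68, B 1.05, H 0.197. Add prey in this order while the next type's profitability exceeds the intake rate on those already taken.
Rate on top 1: 0.484. A: 2.14 > 0.484 → include.
Rate on top 2: 1.148. C: 1.68 > 1.148 → include.
Rate on top 3: 1.275. B: 1.05 < 1.275 → exclude; stop.
Optimal diet: E, A, C — 3 of 5 types.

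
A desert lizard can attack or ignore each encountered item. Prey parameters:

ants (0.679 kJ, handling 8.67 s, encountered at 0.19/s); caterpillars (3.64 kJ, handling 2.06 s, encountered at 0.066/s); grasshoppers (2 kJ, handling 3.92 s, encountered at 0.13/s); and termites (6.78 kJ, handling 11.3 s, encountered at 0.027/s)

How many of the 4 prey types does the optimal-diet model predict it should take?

3

Profitabilities (E/h, kJ/s): caterpillars 1.77, termites 0.6, grasshoppers 0.51, ants 0.0783. Add prey in this order while the next type's profitability exceeds the intake rate on those already taken.
Rate on top 1: 0.2115. termites: 0.6 > 0.2115 → include.
Rate on top 2: 0.2937. grasshoppers: 0.51 > 0.2937 → include.
Rate on top 3: 0.3503. ants: 0.0783 < 0.3503 → exclude; stop.
Optimal diet: caterpillars, termites, grasshoppers — 3 of 4 types.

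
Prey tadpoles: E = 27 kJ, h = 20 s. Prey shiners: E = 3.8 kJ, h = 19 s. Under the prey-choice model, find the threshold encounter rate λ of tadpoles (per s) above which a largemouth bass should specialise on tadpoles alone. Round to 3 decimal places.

0.009 per s

The zero-one rule: include shiners iff E₂/h₂ > λE₁/(1+λh₁). Equality gives the switch point.
λE₁h₂ = E₂ + λE₂h₁ ⇒ λ = E₂/(E₁h₂ − E₂h₁) = 3.8/(513 − 76) = 0.008696 per s.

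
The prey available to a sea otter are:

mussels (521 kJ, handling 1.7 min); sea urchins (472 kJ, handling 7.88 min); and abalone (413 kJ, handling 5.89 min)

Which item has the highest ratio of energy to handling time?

mussels

In descending order of E/h:
mussels: 521/1.7 = 306 kJ/min
abalone: 413/5.89 = 70.1 kJ/min
sea urchins: 472/7.88 = 59.9 kJ/min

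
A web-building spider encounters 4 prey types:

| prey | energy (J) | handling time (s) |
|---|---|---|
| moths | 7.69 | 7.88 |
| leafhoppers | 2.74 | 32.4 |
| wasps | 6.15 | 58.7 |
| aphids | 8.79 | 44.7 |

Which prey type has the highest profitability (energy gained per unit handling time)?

Profitability E/h (J/s): moths = 7.69/7.88 = 0.976, leafhoppers = 2.74/32.4 = 0.0846, wasps = 6.15/58.7 = 0.105, aphids = 8.79/44.7 = 0.197.
Ranked: moths > aphids > wasps > leafhoppers.

moths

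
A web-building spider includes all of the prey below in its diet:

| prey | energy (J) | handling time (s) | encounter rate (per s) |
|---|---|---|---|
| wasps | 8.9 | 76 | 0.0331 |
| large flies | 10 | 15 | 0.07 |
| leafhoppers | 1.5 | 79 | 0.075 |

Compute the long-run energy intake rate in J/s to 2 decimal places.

0.11 J/s

Energy encountered per unit search time: 0.0331×8.9 + 0.07×10 + 0.075×1.5 = 1.107 J/s.
Handling time per unit search time: 0.0331×76 + 0.07×15 + 0.075×79 = 9.491.
Rate = 1.107/(1 + 9.491) = 0.1055 J/s.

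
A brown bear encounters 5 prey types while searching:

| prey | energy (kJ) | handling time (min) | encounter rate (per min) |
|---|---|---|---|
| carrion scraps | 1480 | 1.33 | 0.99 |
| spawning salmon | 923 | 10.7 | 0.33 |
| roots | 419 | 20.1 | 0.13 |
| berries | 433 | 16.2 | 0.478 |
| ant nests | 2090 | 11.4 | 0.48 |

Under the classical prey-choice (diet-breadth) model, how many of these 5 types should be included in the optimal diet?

1

Profitabilities (E/h, kJ/min): carrion scraps 1.11e+03, ant nests 183, spawning salmon 86.3, berries 26.7, roots 20.8. Add prey in this order while the next type's profitability exceeds the intake rate on those already taken.
Rate on top 1: 632.5. ant nests: 183 < 632.5 → exclude; stop.
Optimal diet: carrion scraps — 1 of 5 types.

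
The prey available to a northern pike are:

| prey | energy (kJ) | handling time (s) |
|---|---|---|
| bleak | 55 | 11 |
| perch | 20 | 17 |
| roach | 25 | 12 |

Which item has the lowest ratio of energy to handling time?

In descending order of E/h:
bleak: 55/11 = 5 kJ/s
roach: 25/12 = 2.08 kJ/s
perch: 20/17 = 1.18 kJ/s

perch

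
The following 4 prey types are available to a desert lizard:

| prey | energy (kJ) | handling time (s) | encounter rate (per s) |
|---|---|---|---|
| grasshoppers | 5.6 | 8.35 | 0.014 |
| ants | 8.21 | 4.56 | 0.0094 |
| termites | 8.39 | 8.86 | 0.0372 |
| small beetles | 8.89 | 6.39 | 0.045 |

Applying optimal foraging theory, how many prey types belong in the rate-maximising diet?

4

Profitabilities (E/h, kJ/s): ants 1.8, small beetles 1.39, termites 0.947, grasshoppers 0.671. Add prey in this order while the next type's profitability exceeds the intake rate on those already taken.
Rate on top 1: 0.074. small beetles: 1.39 > 0.074 → include.
Rate on top 2: 0.3587. termites: 0.947 > 0.3587 → include.
Rate on top 3: 0.4755. grasshoppers: 0.671 > 0.4755 → include.
Optimal diet: ants, small beetles, termites, grasshoppers — 4 of 4 types.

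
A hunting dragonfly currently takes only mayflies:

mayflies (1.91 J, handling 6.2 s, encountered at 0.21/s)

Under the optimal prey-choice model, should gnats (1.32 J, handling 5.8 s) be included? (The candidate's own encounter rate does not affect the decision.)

Intake rate on the current diet: R = (0.21×1.91) / (1 + 0.21×6.2) = 0.4011/2.302 = 0.1742 J/s.
gnats: E/h = 1.32/5.8 = 0.2276 J/s.
0.2276 > 0.1742, so adding gnats raises the average — include it.

Yes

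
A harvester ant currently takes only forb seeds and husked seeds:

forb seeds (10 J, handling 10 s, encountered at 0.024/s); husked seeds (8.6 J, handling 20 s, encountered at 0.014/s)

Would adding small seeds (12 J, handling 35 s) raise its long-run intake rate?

Yes

Intake rate on the current diet: R = (0.024×10 + 0.014×8.6) / (1 + 0.024×10 + 0.014×20) = 0.3604/1.52 = 0.2371 J/s.
small seeds: E/h = 12/35 = 0.3429 J/s.
0.3429 > 0.2371, so adding small seeds raises the average — include it.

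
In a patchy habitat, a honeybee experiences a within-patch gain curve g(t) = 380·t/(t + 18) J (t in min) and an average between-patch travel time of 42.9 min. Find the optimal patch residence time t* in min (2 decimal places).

By the marginal value theorem, leave when the instantaneous gain rate g'(t) equals the habitat-wide average g(t)/(T + t).
g'(t) = 380·18/(t + 18)². Setting 380·18/(t+18)² = 380t/[(t+18)(42.9+t)] gives 18(42.9+t) = t(t+18), so t² = 18×42.9 = 772.2.
t* = √772.2 = 27.79 min.

27.79 min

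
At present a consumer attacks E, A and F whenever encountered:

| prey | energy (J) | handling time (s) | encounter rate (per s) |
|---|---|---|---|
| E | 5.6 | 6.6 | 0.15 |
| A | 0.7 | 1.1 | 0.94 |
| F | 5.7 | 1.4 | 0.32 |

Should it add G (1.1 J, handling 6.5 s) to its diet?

Current rate: (0.15×5.6 + 0.94×0.7 + 0.32×5.7)/(1 + 0.15×6.6 + 0.94×1.1 + 0.32×1.4) = 0.9568 J/s.
Profitability of G: 1.1/6.5 = 0.1692 J/s.
Since 0.1692 < R, time spent handling G is better spent searching.

No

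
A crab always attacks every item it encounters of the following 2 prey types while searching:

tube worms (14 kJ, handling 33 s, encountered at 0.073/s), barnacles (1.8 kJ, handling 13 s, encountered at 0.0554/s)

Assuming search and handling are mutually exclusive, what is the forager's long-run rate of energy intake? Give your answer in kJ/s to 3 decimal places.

0.272 kJ/s

R = (0.073×14 + 0.0554×1.8) / (1 + 0.073×33 + 0.0554×13) = 1.122/4.129 = 0.2717 kJ/s.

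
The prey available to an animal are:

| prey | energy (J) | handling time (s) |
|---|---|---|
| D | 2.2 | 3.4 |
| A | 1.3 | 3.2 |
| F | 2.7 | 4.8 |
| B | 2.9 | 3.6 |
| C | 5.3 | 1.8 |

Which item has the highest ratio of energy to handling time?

Profitability E/h (J/s): D = 2.2/3.4 = 0.647, A = 1.3/3.2 = 0.406, F = 2.7/4.8 = 0.563, B = 2.9/3.6 = 0.806, C = 5.3/1.8 = 2.94.
Ranked: C > B > D > F > A.

C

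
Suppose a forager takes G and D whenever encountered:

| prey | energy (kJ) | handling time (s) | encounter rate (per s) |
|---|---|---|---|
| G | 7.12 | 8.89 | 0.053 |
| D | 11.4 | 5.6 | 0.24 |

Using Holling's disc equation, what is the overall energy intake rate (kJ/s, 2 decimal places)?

1.11 kJ/s

R = (0.053×7.12 + 0.24×11.4) / (1 + 0.053×8.89 + 0.24×5.6) = 3.113/2.815 = 1.106 kJ/s.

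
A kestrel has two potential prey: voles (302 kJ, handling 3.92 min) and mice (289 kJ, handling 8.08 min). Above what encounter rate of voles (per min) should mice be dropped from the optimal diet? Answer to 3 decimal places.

0.221 per min

At the threshold, the rate on voles alone equals the profitability of mice: λ·302/(1 + λ·3.92) = 289/8.08 = 35.77.
Rearranging, λ(302 − 35.77×3.92) = 35.77, so λ = 35.77/161.8 = 0.2211 per min.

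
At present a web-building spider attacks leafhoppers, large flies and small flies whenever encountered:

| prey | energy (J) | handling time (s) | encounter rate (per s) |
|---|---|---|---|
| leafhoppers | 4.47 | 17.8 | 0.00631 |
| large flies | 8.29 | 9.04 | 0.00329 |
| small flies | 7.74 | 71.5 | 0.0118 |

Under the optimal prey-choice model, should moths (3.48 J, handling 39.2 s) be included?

Current rate: (0.00631×4.47 + 0.00329×8.29 + 0.0118×7.74)/(1 + 0.00631×17.8 + 0.00329×9.04 + 0.0118×71.5) = 0.07393 J/s.
moths: E/h = 3.48/39.2 = 0.08878 J/s.
0.08878 > 0.07393, so adding moths raises the average — include it.

Yes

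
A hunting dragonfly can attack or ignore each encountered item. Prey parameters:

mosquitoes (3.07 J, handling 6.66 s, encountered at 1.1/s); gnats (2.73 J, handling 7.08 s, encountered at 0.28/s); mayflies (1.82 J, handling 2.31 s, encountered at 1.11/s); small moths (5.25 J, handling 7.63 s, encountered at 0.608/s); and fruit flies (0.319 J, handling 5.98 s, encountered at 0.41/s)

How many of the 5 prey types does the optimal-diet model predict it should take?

E/h in descending order: mayflies 0.788, small moths 0.688, mosquitoes 0.461, gnats 0.386, fruit flies 0.0533 J/s. The optimal diet is the largest prefix of this list for which every included type satisfies E_i/h_i > R on the types above it.
Rate on top 1: 0.5668. small moths: 0.688 > 0.5668 → include.
Rate on top 2: 0.6354. mosquitoes: 0.461 < 0.6354 → exclude; stop.
Optimal diet: mayflies, small moths — 2 of 5 types.

2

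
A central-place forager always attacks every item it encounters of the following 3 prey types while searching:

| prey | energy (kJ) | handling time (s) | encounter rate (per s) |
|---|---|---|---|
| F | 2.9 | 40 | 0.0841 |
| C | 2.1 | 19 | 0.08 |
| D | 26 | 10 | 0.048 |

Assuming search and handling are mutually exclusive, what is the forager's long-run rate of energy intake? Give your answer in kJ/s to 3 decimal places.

0.261 kJ/s

Energy encountered per unit search time: 0.0841×2.9 + 0.08×2.1 + 0.048×26 = 1.66 kJ/s.
Handling time per unit search time: 0.0841×40 + 0.08×19 + 0.048×10 = 5.364.
Rate = 1.66/(1 + 5.364) = 0.2608 kJ/s.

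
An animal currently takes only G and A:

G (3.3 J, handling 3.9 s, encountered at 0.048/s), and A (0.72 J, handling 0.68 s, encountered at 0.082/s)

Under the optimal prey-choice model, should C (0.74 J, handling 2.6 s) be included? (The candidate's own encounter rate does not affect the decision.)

Yes

Intake rate on the current diet: R = (0.048×3.3 + 0.082×0.72) / (1 + 0.048×3.9 + 0.082×0.68) = 0.2174/1.243 = 0.1749 J/s.
C: E/h = 0.74/2.6 = 0.2846 J/s.
0.2846 > 0.1749, so adding C raises the average — include it.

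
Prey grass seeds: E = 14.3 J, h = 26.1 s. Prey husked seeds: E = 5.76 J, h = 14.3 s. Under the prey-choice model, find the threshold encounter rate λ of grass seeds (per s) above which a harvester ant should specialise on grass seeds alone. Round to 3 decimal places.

The zero-one rule: include husked seeds iff E₂/h₂ > λE₁/(1+λh₁). Equality gives the switch point.
λE₁h₂ = E₂ + λE₂h₁ ⇒ λ = E₂/(E₁h₂ − E₂h₁) = 5.76/(204.5 − 150.3) = 0.1064 per s.

0.106 per s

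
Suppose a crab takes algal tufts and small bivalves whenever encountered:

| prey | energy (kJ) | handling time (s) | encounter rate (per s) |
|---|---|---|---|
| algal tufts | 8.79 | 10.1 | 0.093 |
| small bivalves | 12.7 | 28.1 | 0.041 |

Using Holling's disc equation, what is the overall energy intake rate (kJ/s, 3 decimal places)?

Energy encountered per unit search time: 0.093×8.79 + 0.041×12.7 = 1.338 kJ/s.
Handling time per unit search time: 0.093×10.1 + 0.041×28.1 = 2.091.
Rate = 1.338/(1 + 2.091) = 0.4329 kJ/s.

0.433 kJ/s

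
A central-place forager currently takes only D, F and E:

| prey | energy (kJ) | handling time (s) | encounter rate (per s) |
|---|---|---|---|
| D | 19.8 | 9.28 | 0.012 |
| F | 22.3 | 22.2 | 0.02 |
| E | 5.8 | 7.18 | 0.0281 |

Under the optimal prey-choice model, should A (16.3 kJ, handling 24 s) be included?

Current rate: (0.012×19.8 + 0.02×22.3 + 0.0281×5.8)/(1 + 0.012×9.28 + 0.02×22.2 + 0.0281×7.18) = 0.4818 kJ/s.
A: E/h = 16.3/24 = 0.6792 kJ/s.
0.6792 > 0.4818, so adding A raises the average — include it.

Yes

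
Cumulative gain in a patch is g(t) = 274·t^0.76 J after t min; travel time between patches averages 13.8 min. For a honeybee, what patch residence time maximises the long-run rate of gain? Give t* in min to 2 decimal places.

Optimal t* satisfies g'(t*) = g(t*)/(T + t*).
g'(t) = 0.76·274·t^-0.24. Setting 0.76·274·t^-0.24 = 274·t^0.76/(13.8+t) gives 0.76(13.8+t) = t, so 0.24·t = 0.76×13.8.
t* = 0.76×13.8/0.24 = 43.7 min.

43.70 min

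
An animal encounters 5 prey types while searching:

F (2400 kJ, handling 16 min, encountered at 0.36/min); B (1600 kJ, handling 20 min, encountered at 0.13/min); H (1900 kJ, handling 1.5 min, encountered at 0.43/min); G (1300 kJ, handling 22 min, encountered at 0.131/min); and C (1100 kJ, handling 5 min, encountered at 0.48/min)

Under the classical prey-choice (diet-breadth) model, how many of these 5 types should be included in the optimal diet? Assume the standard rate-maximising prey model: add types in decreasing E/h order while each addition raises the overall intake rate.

E/h in descending order: H 1.27e+03, C 220, F 150, B 80, G 59.1 kJ/min. The optimal diet is the largest prefix of this list for which every included type satisfies E_i/h_i > R on the types above it.
Rate on top 1: 496.7. C: 220 < 496.7 → exclude; stop.
Optimal diet: H — 1 of 5 types.

1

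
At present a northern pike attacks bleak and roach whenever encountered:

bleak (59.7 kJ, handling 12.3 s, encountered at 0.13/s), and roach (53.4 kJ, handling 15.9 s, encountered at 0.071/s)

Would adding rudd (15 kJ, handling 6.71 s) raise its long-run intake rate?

Current rate: (0.13×59.7 + 0.071×53.4)/(1 + 0.13×12.3 + 0.071×15.9) = 3.099 kJ/s.
rudd: E/h = 15/6.71 = 2.235 kJ/s.
Since 2.235 < R, time spent handling rudd is better spent searching.

No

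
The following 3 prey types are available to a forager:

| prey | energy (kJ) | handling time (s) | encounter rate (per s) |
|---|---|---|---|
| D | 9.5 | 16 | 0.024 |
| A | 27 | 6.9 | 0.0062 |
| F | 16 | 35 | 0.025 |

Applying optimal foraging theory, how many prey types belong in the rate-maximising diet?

3

Rank by E/h (kJ/s): A 3.91, D 0.594, F 0.457. Include each in turn until the next type's E/h falls below the running intake rate.
Rate on top 1: 0.1605. D: 0.594 > 0.1605 → include.
Rate on top 2: 0.2771. F: 0.457 > 0.2771 → include.
Optimal diet: A, D, F — 3 of 3 types.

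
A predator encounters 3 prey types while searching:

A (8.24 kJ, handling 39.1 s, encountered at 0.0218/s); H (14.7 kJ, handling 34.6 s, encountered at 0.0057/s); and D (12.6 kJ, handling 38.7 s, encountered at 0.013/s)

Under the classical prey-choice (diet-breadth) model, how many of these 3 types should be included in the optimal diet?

Profitabilities (E/h, kJ/s): H 0.425, D 0.326, A 0.211. Add prey in this order while the next type's profitability exceeds the intake rate on those already taken.
Rate on top 1: 0.06999. D: 0.326 > 0.06999 → include.
Rate on top 2: 0.1456. A: 0.211 > 0.1456 → include.
Optimal diet: H, D, A — 3 of 3 types.

3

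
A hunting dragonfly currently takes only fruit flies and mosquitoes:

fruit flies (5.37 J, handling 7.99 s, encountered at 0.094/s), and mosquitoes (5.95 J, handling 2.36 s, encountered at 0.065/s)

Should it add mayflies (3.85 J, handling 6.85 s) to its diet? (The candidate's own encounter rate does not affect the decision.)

Current rate: (0.094×5.37 + 0.065×5.95)/(1 + 0.094×7.99 + 0.065×2.36) = 0.4681 J/s.
mayflies: E/h = 3.85/6.85 = 0.562 J/s.
0.562 > 0.4681, so adding mayflies raises the average — include it.

Yes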